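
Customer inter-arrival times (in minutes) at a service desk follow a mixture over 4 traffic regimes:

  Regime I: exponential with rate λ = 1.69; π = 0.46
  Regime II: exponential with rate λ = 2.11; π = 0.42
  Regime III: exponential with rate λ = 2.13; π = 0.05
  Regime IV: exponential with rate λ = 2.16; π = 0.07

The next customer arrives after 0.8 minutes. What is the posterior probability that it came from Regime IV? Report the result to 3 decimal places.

Apply Bayes' rule: the posterior for each component is proportional to its prior times its likelihood at x.
Exponential densities:
  p_I = 0.437241
  p_II = 0.390116
  p_III = 0.387563
  p_IV = 0.383701
Multiply by the mixture weights:
  w_I·p_I = 0.46 × 0.437241 = 0.201131
  w_II·p_II = 0.42 × 0.390116 = 0.163849
  w_III·p_III = 0.05 × 0.387563 = 0.0193781
  w_IV·p_IV = 0.07 × 0.383701 = 0.0268591
Denominator: 0.201131 + 0.163849 + 0.0193781 + 0.0268591 = 0.411216
P(Regime IV | 0.8 minutes) = 0.0268591 / 0.411216 ≈ 0.065

0.065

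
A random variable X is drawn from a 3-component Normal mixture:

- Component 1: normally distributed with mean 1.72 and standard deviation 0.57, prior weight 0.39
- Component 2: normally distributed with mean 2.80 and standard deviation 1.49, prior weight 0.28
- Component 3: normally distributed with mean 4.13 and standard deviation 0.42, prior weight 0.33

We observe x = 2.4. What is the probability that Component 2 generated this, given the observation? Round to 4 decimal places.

Apply Bayes' rule: the posterior for each component is proportional to its prior times its likelihood at x.
Normal densities:
  f_1 = 0.34355
  f_2 = 0.25827
  f_3 = 0.000196526
Unnormalised posteriors:
  w_1·f_1 = 0.39 × 0.34355 = 0.133984
  w_2·f_2 = 0.28 × 0.25827 = 0.0723156
  w_3·f_3 = 0.33 × 0.000196526 = 6.48537e-05
Evidence: 0.133984 + 0.0723156 + 6.48537e-05 = 0.206365
Responsibility of Component 2: 0.0723156 / 0.206365 ≈ 0.3504

0.3504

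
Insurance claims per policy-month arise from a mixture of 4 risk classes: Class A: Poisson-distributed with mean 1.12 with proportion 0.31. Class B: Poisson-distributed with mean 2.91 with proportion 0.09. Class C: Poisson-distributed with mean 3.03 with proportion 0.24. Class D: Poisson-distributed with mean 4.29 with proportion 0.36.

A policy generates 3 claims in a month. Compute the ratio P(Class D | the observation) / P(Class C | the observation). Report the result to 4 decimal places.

1.2076

Only the two components matter; the odds are (w_i f_i(x)) / (w_j f_j(x)).
Poisson probabilities:
  f_A = e^(−1.12)·1.12^3/3! = 0.0763999
  f_B = e^(−2.91)·2.91^3/3! = 0.223733
  f_C = e^(−3.03)·3.03^3/3! = 0.224008
  f_D = e^(−4.29)·4.29^3/3! = 0.180342
Posterior odds = (w_D·f_D) / (w_C·f_C) = (0.36·0.180342) / (0.24·0.224008) = 0.0649232 / 0.053762 ≈ 1.2076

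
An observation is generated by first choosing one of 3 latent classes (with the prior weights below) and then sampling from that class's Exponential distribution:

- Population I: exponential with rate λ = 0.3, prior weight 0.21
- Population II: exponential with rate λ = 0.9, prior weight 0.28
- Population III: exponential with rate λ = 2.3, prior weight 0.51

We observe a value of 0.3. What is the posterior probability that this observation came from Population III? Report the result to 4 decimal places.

Posterior ∝ prior × likelihood, so P(k | x) ∝ π_k f_k(x); normalise over all components.
Evaluate each component's likelihood at the observed value:
  L_I = 0.274179
  L_II = 0.687042
  L_III = 1.15362
Multiply by the mixture weights:
  π_I·L_I = 0.21 × 0.274179 = 0.0575777
  π_II·L_II = 0.28 × 0.687042 = 0.192372
  π_III·L_III = 0.51 × 1.15362 = 0.588349
Denominator: 0.0575777 + 0.192372 + 0.588349 = 0.838298
P(Population III | x) = 0.588349 / 0.838298 ≈ 0.7018

0.7018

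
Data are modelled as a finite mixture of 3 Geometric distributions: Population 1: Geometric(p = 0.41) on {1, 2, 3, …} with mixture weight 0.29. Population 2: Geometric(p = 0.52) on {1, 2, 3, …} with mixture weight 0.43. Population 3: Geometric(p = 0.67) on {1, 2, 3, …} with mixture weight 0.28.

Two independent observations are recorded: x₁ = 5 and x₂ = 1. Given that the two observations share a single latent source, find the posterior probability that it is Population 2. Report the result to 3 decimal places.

P(component k | x) = P(Z=k)·f_k(x) / marginal(x), where marginal(x) = Σ_j P(Z=j)·f_j(x).
Since both observations come from the same component, the likelihood for component k is f_k(x₁)·f_k(x₂).
  L_1 = [0.0496812] × [0.41] = 0.0203693
  L_2 = [0.0276038] × [0.52] = 0.014354
  L_3 = [0.00794567] × [0.67] = 0.0053236
Weight by the priors:
  P(Z=1)·L_1 = 0.29 × 0.0203693 = 0.00590709
  P(Z=2)·L_2 = 0.43 × 0.014354 = 0.0061722
  P(Z=3)·L_3 = 0.28 × 0.0053236 = 0.00149061
Evidence: 0.00590709 + 0.0061722 + 0.00149061 = 0.0135699
Responsibility of Population 2: 0.0061722 / 0.0135699 ≈ 0.455

0.455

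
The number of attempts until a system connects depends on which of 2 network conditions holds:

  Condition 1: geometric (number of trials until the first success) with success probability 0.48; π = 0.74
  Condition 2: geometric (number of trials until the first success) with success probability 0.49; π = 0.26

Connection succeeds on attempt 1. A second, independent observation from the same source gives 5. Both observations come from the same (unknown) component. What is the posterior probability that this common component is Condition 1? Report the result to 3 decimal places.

0.747

Posterior ∝ prior × likelihood, so P(k | x) ∝ P(Z=k) f_k(x); normalise over all components.
Since both observations come from the same component, the likelihood for component k is f_k(x₁)·f_k(x₂).
  f_1 = [0.48·(1−0.48)^0 = 0.48·1 = 0.48] × [0.0350958] = 0.016846
  f_2 = [0.49·(1−0.49)^0 = 0.49·1 = 0.49] × [0.0331495] = 0.0162432
Weight by the priors:
  P(Z=1)·f_1 = 0.74 × 0.016846 = 0.012466
  P(Z=2)·f_2 = 0.26 × 0.0162432 = 0.00422324
Evidence: 0.012466 + 0.00422324 = 0.0166893
Responsibility of Condition 1: 0.012466 / 0.0166893 ≈ 0.747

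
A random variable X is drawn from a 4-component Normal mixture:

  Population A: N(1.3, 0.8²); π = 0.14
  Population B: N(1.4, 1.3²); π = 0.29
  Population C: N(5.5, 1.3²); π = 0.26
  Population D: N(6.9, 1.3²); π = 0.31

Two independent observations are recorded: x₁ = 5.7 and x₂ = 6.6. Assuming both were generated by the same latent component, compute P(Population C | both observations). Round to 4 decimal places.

0.4768

Apply Bayes' rule: the posterior for each component is proportional to its prior times its likelihood at x.
Since both observations come from the same component, the likelihood for component k is f_k(x₁)·f_k(x₂).
  p_A = [1.34622e-07] × [1.46924e-10] = 1.97792e-17
  p_B = [0.0012918] × [0.000102946] = 1.32986e-07
  p_C = [0.303268] × [0.214533] = 0.0650611
  p_D = [0.20042] × [0.298815] = 0.0598886
Unnormalised posteriors:
  π_A·p_A = 0.14 × 1.97792e-17 = 2.76908e-18
  π_B·p_B = 0.29 × 1.32986e-07 = 3.8566e-08
  π_C·p_C = 0.26 × 0.0650611 = 0.0169159
  π_D·p_D = 0.31 × 0.0598886 = 0.0185655
Normaliser: 2.76908e-18 + 3.8566e-08 + 0.0169159 + 0.0185655 = 0.0354814
Responsibility of Population C: 0.0169159 / 0.0354814 ≈ 0.4768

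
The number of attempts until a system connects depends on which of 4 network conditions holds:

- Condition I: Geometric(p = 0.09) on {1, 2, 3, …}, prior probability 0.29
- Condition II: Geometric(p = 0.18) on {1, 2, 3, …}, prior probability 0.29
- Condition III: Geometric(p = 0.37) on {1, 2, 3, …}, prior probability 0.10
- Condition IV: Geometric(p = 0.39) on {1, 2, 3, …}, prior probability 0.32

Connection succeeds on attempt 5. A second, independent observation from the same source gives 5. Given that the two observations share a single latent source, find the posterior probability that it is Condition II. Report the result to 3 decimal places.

0.447

Apply Bayes' rule: the posterior for each component is proportional to its prior times its likelihood at x.
Since both observations come from the same component, the likelihood for component k is f_k(x₁)·f_k(x₂).
  L_I = [0.0617175] × [0.0617175] = 0.00380905
  L_II = [0.0813819] × [0.0813819] = 0.00662302
  L_III = [0.058286] × [0.058286] = 0.00339725
  L_IV = [0.0539988] × [0.0539988] = 0.00291587
Multiply by the mixture weights:
  w_I·L_I = 0.29 × 0.00380905 = 0.00110462
  w_II·L_II = 0.29 × 0.00662302 = 0.00192067
  w_III·L_III = 0.10 × 0.00339725 = 0.000339725
  w_IV·L_IV = 0.32 × 0.00291587 = 0.000933078
Evidence: 0.00110462 + 0.00192067 + 0.000339725 + 0.000933078 = 0.0042981
Responsibility of Condition II: 0.00192067 / 0.0042981 ≈ 0.447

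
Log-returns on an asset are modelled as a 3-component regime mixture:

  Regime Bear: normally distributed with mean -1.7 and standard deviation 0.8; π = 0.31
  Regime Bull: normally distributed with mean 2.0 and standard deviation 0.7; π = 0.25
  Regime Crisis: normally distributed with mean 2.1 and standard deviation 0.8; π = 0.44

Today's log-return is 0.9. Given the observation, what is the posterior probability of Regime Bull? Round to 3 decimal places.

P(component k | x) = π_k·f_k(x) / marginal(x), where marginal(x) = Σ_j π_j·f_j(x).
Normal densities:
  p_Bear = 0.00253631
  p_Bull = 0.165803
  p_Crisis = 0.161897
Weight by the priors:
  π_Bear·p_Bear = 0.31 × 0.00253631 = 0.000786256
  π_Bull·p_Bull = 0.25 × 0.165803 = 0.0414506
  π_Crisis·p_Crisis = 0.44 × 0.161897 = 0.0712347
Normaliser: 0.000786256 + 0.0414506 + 0.0712347 = 0.113472
P(Regime Bull | the observation) = 0.0414506 / 0.113472 ≈ 0.365

0.365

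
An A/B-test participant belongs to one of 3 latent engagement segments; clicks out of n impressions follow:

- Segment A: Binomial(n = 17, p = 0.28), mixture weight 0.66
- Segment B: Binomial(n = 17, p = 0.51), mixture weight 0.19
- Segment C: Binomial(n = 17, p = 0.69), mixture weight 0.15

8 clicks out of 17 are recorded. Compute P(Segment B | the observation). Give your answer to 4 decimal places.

Apply Bayes' rule: the posterior for each component is proportional to its prior times its likelihood at x.
Evaluate each component's likelihood at the observed value:
  L_A = 0.0477575
  L_B = 0.18118
  L_C = 0.0330242
Multiply by the mixture weights:
  P(Z=A)·L_A = 0.66 × 0.0477575 = 0.03152
  P(Z=B)·L_B = 0.19 × 0.18118 = 0.0344243
  P(Z=C)·L_C = 0.15 × 0.0330242 = 0.00495364
Marginal: 0.03152 + 0.0344243 + 0.00495364 = 0.0708979
Responsibility of Segment B: 0.0344243 / 0.0708979 ≈ 0.4855

0.4855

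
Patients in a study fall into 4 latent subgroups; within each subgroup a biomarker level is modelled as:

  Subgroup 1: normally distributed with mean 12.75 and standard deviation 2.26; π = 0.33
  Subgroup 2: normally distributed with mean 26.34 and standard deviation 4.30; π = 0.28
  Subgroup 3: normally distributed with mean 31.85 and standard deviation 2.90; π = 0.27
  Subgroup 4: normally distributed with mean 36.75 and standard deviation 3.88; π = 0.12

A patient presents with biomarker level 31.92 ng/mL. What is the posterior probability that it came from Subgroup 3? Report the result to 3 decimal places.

0.688

Apply Bayes' rule: the posterior for each component is proportional to its prior times its likelihood at x.
Component likelihoods at x = 31.92 ng/mL:
  L_1 = 4.19935e-17
  L_2 = 0.0399737
  L_3 = 0.137526
  L_4 = 0.0473782
Prior × likelihood for each component:
  P(Z=1)·L_1 = 0.33 × 4.19935e-17 = 1.38578e-17
  P(Z=2)·L_2 = 0.28 × 0.0399737 = 0.0111926
  P(Z=3)·L_3 = 0.27 × 0.137526 = 0.0371321
  P(Z=4)·L_4 = 0.12 × 0.0473782 = 0.00568538
Evidence: 1.38578e-17 + 0.0111926 + 0.0371321 + 0.00568538 = 0.0540101
P(Subgroup 3 | x) ≈ 0.688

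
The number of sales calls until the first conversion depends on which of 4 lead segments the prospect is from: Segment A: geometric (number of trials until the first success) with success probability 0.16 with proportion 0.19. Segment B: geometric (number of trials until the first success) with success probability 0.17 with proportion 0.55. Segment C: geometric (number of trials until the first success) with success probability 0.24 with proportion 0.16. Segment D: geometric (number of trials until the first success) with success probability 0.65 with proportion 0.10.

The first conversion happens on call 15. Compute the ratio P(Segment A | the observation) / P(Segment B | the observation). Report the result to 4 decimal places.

Only the two components matter; the odds are (w_i f_i(x)) / (w_j f_j(x)).
Component likelihoods at x = 15:
  L_A = 0.0139325
  L_B = 0.0125182
  L_C = 0.00514756
  L_D = 2.6907e-07
0.00264718 / 0.00688502 ≈ 0.3845

0.3845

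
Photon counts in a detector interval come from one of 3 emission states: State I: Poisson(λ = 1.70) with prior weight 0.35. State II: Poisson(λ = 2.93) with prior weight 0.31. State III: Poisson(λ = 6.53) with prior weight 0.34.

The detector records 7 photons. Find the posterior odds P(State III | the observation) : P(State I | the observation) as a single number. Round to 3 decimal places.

Since P(k|x) ∝ w_k f_k(x), the posterior odds are w_i f_i(x) / (w_j f_j(x)).
Evaluate each component's likelihood at the observed value:
  L_I = 0.00148734
  L_II = 0.0196408
  L_III = 0.146561
Odds = (0.34/0.35) × (0.146561/0.00148734) = 0.971429 × 98.5388 ≈ 95.723

95.723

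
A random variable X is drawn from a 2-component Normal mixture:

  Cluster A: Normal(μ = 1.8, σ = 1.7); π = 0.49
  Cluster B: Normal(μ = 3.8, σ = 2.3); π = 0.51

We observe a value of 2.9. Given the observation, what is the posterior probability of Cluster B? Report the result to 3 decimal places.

0.468

By Bayes' theorem, P(k | x) = w_k f_k(x) / Σ_j w_j f_j(x).
Normal densities:
  p_A = (1/(1.7·√(2π)))·exp(−(2.9−1.8)²/(2·1.7²)) = 0.234672·exp(-0.20934) = 0.190346
  p_B = (1/(2.3·√(2π)))·exp(−(2.9−3.8)²/(2·2.3²)) = 0.173453·exp(-0.07656) = 0.160669
Multiply by the mixture weights:
  w_A·p_A = 0.49 × 0.190346 = 0.0932698
  w_B·p_B = 0.51 × 0.160669 = 0.0819413
Normaliser: 0.0932698 + 0.0819413 = 0.175211
Responsibility of Cluster B: 0.0819413 / 0.175211 ≈ 0.468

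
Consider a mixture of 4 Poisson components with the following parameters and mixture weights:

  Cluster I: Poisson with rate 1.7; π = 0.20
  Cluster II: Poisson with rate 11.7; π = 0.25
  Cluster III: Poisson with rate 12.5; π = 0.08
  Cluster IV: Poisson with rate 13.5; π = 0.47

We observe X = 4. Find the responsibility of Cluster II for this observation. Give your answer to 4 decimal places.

0.1043

P(component k | x) = P(Z=k)·f_k(x) / marginal(x), where marginal(x) = Σ_j P(Z=j)·f_j(x).
Poisson probabilities:
  f_I = 0.0635746
  f_II = 0.0064757
  f_III = 0.00379095
  f_IV = 0.00189735
Prior × likelihood for each component:
  P(Z=I)·f_I = 0.20 × 0.0635746 = 0.0127149
  P(Z=II)·f_II = 0.25 × 0.0064757 = 0.00161893
  P(Z=III)·f_III = 0.08 × 0.00379095 = 0.000303276
  P(Z=IV)·f_IV = 0.47 × 0.00189735 = 0.000891756
Marginal: 0.0127149 + 0.00161893 + 0.000303276 + 0.000891756 = 0.0155289
So the posterior for Cluster II is 0.00161893 / 0.0155289 ≈ 0.1043.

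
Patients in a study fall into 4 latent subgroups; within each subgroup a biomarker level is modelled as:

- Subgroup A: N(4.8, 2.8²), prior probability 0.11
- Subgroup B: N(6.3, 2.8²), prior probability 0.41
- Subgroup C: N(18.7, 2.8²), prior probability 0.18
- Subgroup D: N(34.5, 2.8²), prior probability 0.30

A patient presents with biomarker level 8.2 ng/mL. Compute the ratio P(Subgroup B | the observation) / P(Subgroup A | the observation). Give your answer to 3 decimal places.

Only the two components matter; the odds are (P(Z=i) f_i(x)) / (P(Z=j) f_j(x)).
Evaluate each component's likelihood at the observed value:
  L_A = 0.0681664
  L_B = 0.113179
  L_C = 0.000125927
  L_D = 9.90309e-21
0.0464033 / 0.00749831 ≈ 6.188

6.188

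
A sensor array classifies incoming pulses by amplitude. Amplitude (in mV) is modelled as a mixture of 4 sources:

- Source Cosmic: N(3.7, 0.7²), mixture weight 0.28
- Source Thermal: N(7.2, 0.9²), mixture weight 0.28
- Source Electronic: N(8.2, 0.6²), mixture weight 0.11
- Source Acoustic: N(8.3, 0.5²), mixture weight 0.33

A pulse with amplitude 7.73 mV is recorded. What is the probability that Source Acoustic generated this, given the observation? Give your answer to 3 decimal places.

0.465

The responsibility of component k is π_k f_k(x) divided by Σ_j π_j f_j(x).
Component likelihoods at x = 7.73 mV:
  f_Cosmic = (1/(0.7·√(2π)))·exp(−(7.73−3.7)²/(2·0.7²)) = 0.569918·exp(-16.57235) = 3.61854e-08
  f_Thermal = (1/(0.9·√(2π)))·exp(−(7.73−7.2)²/(2·0.9²)) = 0.443269·exp(-0.17340) = 0.372703
  f_Electronic = (1/(0.6·√(2π)))·exp(−(7.73−8.2)²/(2·0.6²)) = 0.664904·exp(-0.30681) = 0.489232
  f_Acoustic = (1/(0.5·√(2π)))·exp(−(7.73−8.3)²/(2·0.5²)) = 0.797885·exp(-0.64980) = 0.416616
Weight by the priors:
  π_Cosmic·f_Cosmic = 0.28 × 3.61854e-08 = 1.01319e-08
  π_Thermal·f_Thermal = 0.28 × 0.372703 = 0.104357
  π_Electronic·f_Electronic = 0.11 × 0.489232 = 0.0538155
  π_Acoustic·f_Acoustic = 0.33 × 0.416616 = 0.137483
Sum: 1.01319e-08 + 0.104357 + 0.0538155 + 0.137483 = 0.295656
So the posterior for Source Acoustic is 0.137483 / 0.295656 ≈ 0.465.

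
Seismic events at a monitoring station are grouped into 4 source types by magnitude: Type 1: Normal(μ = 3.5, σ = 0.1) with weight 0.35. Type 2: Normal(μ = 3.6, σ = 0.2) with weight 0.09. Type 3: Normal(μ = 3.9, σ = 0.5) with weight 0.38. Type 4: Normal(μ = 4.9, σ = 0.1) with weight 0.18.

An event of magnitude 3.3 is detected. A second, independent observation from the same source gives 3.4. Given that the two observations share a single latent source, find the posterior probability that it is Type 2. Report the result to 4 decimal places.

The responsibility of component k is π_k f_k(x) divided by Σ_j π_j f_j(x).
Since both observations come from the same component, the likelihood for component k is f_k(x₁)·f_k(x₂).
  f_1 = [(1/(0.1·√(2π)))·exp(−(3.3−3.5)²/(2·0.1²)) = 3.989423·exp(-2.00000) = 0.53991] × [2.41971] = 1.30642
  f_2 = [(1/(0.2·√(2π)))·exp(−(3.3−3.6)²/(2·0.2²)) = 1.994711·exp(-1.12500) = 0.647588] × [1.20985] = 0.783487
  f_3 = [(1/(0.5·√(2π)))·exp(−(3.3−3.9)²/(2·0.5²)) = 0.797885·exp(-0.72000) = 0.388372] × [0.483941] = 0.187949
  f_4 = [(1/(0.1·√(2π)))·exp(−(3.3−4.9)²/(2·0.1²)) = 3.989423·exp(-128.00000) = 1.02616e-55] × [5.53071e-49] = 5.67541e-104
Prior × likelihood for each component:
  π_1·f_1 = 0.35 × 1.30642 = 0.457248
  π_2·f_2 = 0.09 × 0.783487 = 0.0705138
  π_3·f_3 = 0.38 × 0.187949 = 0.0714208
  π_4·f_4 = 0.18 × 5.67541e-104 = 1.02157e-104
Evidence: 0.457248 + 0.0705138 + 0.0714208 + 1.02157e-104 = 0.599183
Responsibility of Type 2: 0.0705138 / 0.599183 ≈ 0.1177

0.1177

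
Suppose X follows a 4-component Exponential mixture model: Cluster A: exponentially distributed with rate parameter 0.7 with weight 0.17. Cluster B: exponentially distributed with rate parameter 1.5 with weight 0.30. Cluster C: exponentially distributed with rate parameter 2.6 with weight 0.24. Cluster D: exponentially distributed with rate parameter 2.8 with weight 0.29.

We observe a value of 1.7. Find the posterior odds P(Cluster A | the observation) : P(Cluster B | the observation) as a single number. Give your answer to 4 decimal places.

Posterior odds = (π_i f_i(x)) / (π_j f_j(x)); the normalising sum cancels.
Exponential densities:
  p_A = 0.212955
  p_B = 0.117122
  p_C = 0.031289
  p_D = 0.0239837
0.0362023 / 0.0351367 ≈ 1.0303

1.0303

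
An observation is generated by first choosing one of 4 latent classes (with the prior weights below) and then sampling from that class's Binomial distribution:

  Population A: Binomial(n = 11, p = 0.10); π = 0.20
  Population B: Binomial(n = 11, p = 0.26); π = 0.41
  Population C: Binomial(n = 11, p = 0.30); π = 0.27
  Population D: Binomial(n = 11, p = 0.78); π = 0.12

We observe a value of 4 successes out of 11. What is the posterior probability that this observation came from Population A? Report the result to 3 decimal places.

0.023

P(component k | x) = π_k·f_k(x) / marginal(x), where marginal(x) = Σ_j π_j·f_j(x).
Component likelihoods at x = 4 successes out of 11:
  f_A = 0.0157838
  f_B = 0.183244
  f_C = 0.220133
  f_D = 0.00304685
Prior × likelihood for each component:
  π_A·f_A = 0.20 × 0.0157838 = 0.00315676
  π_B·f_B = 0.41 × 0.183244 = 0.07513
  π_C·f_C = 0.27 × 0.220133 = 0.0594359
  π_D·f_D = 0.12 × 0.00304685 = 0.000365622
Normaliser: 0.00315676 + 0.07513 + 0.0594359 + 0.000365622 = 0.138088
Responsibility of Population A: 0.00315676 / 0.138088 ≈ 0.023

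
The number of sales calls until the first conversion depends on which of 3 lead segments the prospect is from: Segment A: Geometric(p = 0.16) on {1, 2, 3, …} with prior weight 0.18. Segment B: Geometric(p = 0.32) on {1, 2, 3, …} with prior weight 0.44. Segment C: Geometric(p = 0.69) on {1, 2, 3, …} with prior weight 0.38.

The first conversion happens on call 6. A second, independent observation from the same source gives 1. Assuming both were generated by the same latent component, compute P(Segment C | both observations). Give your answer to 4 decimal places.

By Bayes' theorem, P(k | x) = P(Z=k) f_k(x) / Σ_j P(Z=j) f_j(x).
Since both observations come from the same component, the likelihood for component k is f_k(x₁)·f_k(x₂).
  L_A = [0.0669139] × [0.16] = 0.0107062
  L_B = [0.0465259] × [0.32] = 0.0148883
  L_C = [0.00197541] × [0.69] = 0.00136303
Unnormalised posteriors:
  P(Z=A)·L_A = 0.18 × 0.0107062 = 0.00192712
  P(Z=B)·L_B = 0.44 × 0.0148883 = 0.00655084
  P(Z=C)·L_C = 0.38 × 0.00136303 = 0.000517953
Evidence: 0.00192712 + 0.00655084 + 0.000517953 = 0.00899592
Responsibility of Segment C: 0.000517953 / 0.00899592 ≈ 0.0576

0.0576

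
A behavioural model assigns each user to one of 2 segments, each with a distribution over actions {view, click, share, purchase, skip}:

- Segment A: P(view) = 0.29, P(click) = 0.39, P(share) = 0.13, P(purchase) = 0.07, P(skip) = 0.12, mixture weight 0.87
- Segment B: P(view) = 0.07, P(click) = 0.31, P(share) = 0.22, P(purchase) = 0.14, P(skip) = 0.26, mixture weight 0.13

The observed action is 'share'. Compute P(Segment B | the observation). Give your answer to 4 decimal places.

0.2018

By Bayes' theorem, P(k | x) = π_k f_k(x) / Σ_j π_j f_j(x).
Evaluate each component's likelihood at the observed value:
  f_A = 0.13
  f_B = 0.22
Multiply by the mixture weights:
  π_A·f_A = 0.87 × 0.13 = 0.1131
  π_B·f_B = 0.13 × 0.22 = 0.0286
Denominator: 0.1131 + 0.0286 = 0.1417
Responsibility of Segment B: 0.0286 / 0.1417 ≈ 0.2018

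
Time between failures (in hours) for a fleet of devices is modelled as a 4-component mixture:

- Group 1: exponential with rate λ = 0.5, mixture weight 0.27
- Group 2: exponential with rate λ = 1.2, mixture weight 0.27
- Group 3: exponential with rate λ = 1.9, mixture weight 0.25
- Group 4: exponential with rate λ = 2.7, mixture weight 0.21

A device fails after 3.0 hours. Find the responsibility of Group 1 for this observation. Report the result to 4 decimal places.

0.7394

By Bayes' theorem, P(k | x) = π_k f_k(x) / Σ_j π_j f_j(x).
Component likelihoods at x = 3.0 hours:
  L_1 = 0.5·e^(−0.5·3.0) = 0.5·e^(−1.5000) = 0.111565
  L_2 = 1.2·e^(−1.2·3.0) = 1.2·e^(−3.6000) = 0.0327885
  L_3 = 1.9·e^(−1.9·3.0) = 1.9·e^(−5.7000) = 0.00635733
  L_4 = 2.7·e^(−2.7·3.0) = 2.7·e^(−8.1000) = 0.000819556
Multiply by the mixture weights:
  π_1·L_1 = 0.27 × 0.111565 = 0.0301226
  π_2·L_2 = 0.27 × 0.0327885 = 0.00885289
  π_3·L_3 = 0.25 × 0.00635733 = 0.00158933
  π_4·L_4 = 0.21 × 0.000819556 = 0.000172107
Evidence: 0.0301226 + 0.00885289 + 0.00158933 + 0.000172107 = 0.0407369
P(Group 1 | 3.0 hours) = 0.0301226 / 0.0407369 ≈ 0.7394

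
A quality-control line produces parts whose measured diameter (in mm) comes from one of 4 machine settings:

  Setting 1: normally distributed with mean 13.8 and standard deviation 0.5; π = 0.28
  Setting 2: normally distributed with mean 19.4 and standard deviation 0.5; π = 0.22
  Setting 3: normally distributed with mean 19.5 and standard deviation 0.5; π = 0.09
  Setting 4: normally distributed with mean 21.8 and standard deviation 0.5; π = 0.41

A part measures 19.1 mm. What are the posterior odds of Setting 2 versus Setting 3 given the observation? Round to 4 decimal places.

Only the two components matter; the odds are (π_i f_i(x)) / (π_j f_j(x)).
Normal densities:
  f_1 = 3.18622e-25
  f_2 = 0.666449
  f_3 = 0.579383
  f_4 = 3.71472e-07
0.146619 / 0.0521445 ≈ 2.8118

2.8118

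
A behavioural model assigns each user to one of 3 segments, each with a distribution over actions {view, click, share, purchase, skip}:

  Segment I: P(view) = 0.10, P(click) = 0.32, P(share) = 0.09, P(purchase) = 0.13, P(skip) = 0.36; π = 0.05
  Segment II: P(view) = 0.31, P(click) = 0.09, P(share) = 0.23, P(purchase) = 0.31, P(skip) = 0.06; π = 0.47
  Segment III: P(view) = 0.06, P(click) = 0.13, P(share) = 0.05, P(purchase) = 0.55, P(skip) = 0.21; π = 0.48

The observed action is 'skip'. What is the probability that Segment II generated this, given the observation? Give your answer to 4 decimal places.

0.1918

The responsibility of component k is π_k f_k(x) divided by Σ_j π_j f_j(x).
Evaluate each component's likelihood at the observed value:
  f_I = P(skip | comp) = 0.36
  f_II = P(skip | comp) = 0.06
  f_III = P(skip | comp) = 0.21
Unnormalised posteriors:
  π_I·f_I = 0.05 × 0.36 = 0.018
  π_II·f_II = 0.47 × 0.06 = 0.0282
  π_III·f_III = 0.48 × 0.21 = 0.1008
Normaliser: 0.018 + 0.0282 + 0.1008 = 0.147
P(Segment II | 'skip') = 0.0282 / 0.147 ≈ 0.1918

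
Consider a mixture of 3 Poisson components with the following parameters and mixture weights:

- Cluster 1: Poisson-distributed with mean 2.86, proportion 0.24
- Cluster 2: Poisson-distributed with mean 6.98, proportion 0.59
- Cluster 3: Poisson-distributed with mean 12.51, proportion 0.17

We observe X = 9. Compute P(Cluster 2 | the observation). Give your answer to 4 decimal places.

Posterior ∝ prior × likelihood, so P(k | x) ∝ π_k f_k(x); normalise over all components.
Evaluate each component's likelihood at the observed value:
  f_1 = 0.00202045
  f_2 = 0.100823
  f_3 = 0.0763007
Unnormalised posteriors:
  π_1·f_1 = 0.24 × 0.00202045 = 0.000484909
  π_2·f_2 = 0.59 × 0.100823 = 0.0594857
  π_3·f_3 = 0.17 × 0.0763007 = 0.0129711
Denominator: 0.000484909 + 0.0594857 + 0.0129711 = 0.0729417
P(Cluster 2 | x) ≈ 0.8155

0.8155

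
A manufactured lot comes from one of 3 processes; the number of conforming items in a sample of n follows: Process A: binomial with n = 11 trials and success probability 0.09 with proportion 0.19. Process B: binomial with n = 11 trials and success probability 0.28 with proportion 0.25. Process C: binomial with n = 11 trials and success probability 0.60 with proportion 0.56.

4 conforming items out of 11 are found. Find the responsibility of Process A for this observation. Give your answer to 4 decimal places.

0.0230

Posterior ∝ prior × likelihood, so P(k | x) ∝ w_k f_k(x); normalise over all components.
Evaluate each component's likelihood at the observed value:
  p_A = C(11,4)·0.09^4·0.91^7 = 330·6.561e-05·0.516761 = 0.0111885
  p_B = C(11,4)·0.28^4·0.72^7 = 330·0.00614656·0.100306 = 0.203457
  p_C = C(11,4)·0.60^4·0.40^7 = 330·0.1296·0.0016384 = 0.0700711
Unnormalised posteriors:
  w_A·p_A = 0.19 × 0.0111885 = 0.00212582
  w_B·p_B = 0.25 × 0.203457 = 0.0508644
  w_C·p_C = 0.56 × 0.0700711 = 0.0392398
Evidence: 0.00212582 + 0.0508644 + 0.0392398 = 0.09223
So the posterior for Process A is 0.00212582 / 0.09223 ≈ 0.0230.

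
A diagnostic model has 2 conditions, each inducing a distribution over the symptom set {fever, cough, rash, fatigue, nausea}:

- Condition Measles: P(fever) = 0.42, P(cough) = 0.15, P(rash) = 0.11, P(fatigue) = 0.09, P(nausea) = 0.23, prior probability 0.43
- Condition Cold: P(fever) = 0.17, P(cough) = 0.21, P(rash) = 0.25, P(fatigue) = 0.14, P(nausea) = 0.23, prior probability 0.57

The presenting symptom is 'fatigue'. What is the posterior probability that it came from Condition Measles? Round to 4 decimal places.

By Bayes' theorem, P(k | x) = w_k f_k(x) / Σ_j w_j f_j(x).
Component likelihoods at x = 'fatigue':
  p_Measles = P(fatigue | comp) = 0.09
  p_Cold = P(fatigue | comp) = 0.14
Weight by the priors:
  w_Measles·p_Measles = 0.43 × 0.09 = 0.0387
  w_Cold·p_Cold = 0.57 × 0.14 = 0.0798
Denominator: 0.0387 + 0.0798 = 0.1185
P(Condition Measles | x) ≈ 0.3266

0.3266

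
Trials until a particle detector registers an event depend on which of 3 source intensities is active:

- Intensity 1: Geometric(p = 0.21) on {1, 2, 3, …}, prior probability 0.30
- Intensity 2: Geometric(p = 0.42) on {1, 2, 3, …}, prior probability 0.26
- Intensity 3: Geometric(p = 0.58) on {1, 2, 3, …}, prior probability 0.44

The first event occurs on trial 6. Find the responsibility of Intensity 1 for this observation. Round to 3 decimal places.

0.649

Posterior ∝ prior × likelihood, so P(k | x) ∝ π_k f_k(x); normalise over all components.
Evaluate each component's likelihood at the observed value:
  f_1 = 0.21·(1−0.21)^5 = 0.21·0.307706 = 0.0646182
  f_2 = 0.42·(1−0.42)^5 = 0.42·0.0656357 = 0.027567
  f_3 = 0.58·(1−0.58)^5 = 0.58·0.0130691 = 0.00758009
Prior × likelihood for each component:
  π_1·f_1 = 0.30 × 0.0646182 = 0.0193855
  π_2·f_2 = 0.26 × 0.027567 = 0.00716742
  π_3·f_3 = 0.44 × 0.00758009 = 0.00333524
Evidence: 0.0193855 + 0.00716742 + 0.00333524 = 0.0298881
P(Intensity 1 | 6) ≈ 0.649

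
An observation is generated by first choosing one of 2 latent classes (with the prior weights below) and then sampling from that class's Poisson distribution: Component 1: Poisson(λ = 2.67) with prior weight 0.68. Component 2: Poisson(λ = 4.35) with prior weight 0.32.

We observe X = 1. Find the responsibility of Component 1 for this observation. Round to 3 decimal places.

0.875

P(component k | x) = π_k·f_k(x) / marginal(x), where marginal(x) = Σ_j π_j·f_j(x).
Evaluate each component's likelihood at the observed value:
  f_1 = 0.184903
  f_2 = 0.0561446
Weight by the priors:
  π_1·f_1 = 0.68 × 0.184903 = 0.125734
  π_2·f_2 = 0.32 × 0.0561446 = 0.0179663
Denominator: 0.125734 + 0.0179663 = 0.143701
So the posterior for Component 1 is 0.125734 / 0.143701 ≈ 0.875.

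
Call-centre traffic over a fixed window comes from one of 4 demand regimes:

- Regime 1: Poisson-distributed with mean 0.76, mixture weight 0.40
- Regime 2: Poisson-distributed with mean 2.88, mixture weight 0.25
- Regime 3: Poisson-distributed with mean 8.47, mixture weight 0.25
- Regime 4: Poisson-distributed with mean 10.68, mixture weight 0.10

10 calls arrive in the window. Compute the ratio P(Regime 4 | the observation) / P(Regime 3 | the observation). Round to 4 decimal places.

The posterior odds equal the prior odds times the likelihood ratio: (w_i/w_j)·(f_i(x)/f_j(x)).
Evaluate each component's likelihood at the observed value:
  f_1 = e^(−0.76)·0.76^10/10! = 8.28532e-09
  f_2 = e^(−2.88)·2.88^10/10! = 0.000607287
  f_3 = e^(−8.47)·8.47^10/10! = 0.109799
  f_4 = e^(−10.68)·10.68^10/10! = 0.122373
Posterior odds = (w_4·f_4) / (w_3·f_3) = (0.10·0.122373) / (0.25·0.109799) = 0.0122373 / 0.0274497 ≈ 0.4458

0.4458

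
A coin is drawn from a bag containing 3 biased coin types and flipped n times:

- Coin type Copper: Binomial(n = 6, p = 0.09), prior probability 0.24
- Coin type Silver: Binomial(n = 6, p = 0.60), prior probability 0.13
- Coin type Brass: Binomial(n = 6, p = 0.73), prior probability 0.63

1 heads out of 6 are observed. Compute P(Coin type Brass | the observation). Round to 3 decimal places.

Posterior ∝ prior × likelihood, so P(k | x) ∝ π_k f_k(x); normalise over all components.
Component likelihoods at x = 1 heads out of 6:
  L_Copper = 0.336977
  L_Silver = 0.036864
  L_Brass = 0.00628482
Multiply by the mixture weights:
  π_Copper·L_Copper = 0.24 × 0.336977 = 0.0808746
  π_Silver·L_Silver = 0.13 × 0.036864 = 0.00479232
  π_Brass·L_Brass = 0.63 × 0.00628482 = 0.00395944
Sum: 0.0808746 + 0.00479232 + 0.00395944 = 0.0896263
So the posterior for Coin type Brass is 0.00395944 / 0.0896263 ≈ 0.044.

0.044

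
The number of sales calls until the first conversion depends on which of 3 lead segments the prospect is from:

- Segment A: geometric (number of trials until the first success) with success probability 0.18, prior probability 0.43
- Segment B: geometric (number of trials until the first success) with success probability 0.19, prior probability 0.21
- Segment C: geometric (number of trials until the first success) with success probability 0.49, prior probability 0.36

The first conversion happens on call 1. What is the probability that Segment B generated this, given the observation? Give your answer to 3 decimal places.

Apply Bayes' rule: the posterior for each component is proportional to its prior times its likelihood at x.
Component likelihoods at x = 1:
  p_A = 0.18
  p_B = 0.19
  p_C = 0.49
Prior × likelihood for each component:
  w_A·p_A = 0.43 × 0.18 = 0.0774
  w_B·p_B = 0.21 × 0.19 = 0.0399
  w_C·p_C = 0.36 × 0.49 = 0.1764
Normaliser: 0.0774 + 0.0399 + 0.1764 = 0.2937
Responsibility of Segment B: 0.0399 / 0.2937 ≈ 0.136

0.136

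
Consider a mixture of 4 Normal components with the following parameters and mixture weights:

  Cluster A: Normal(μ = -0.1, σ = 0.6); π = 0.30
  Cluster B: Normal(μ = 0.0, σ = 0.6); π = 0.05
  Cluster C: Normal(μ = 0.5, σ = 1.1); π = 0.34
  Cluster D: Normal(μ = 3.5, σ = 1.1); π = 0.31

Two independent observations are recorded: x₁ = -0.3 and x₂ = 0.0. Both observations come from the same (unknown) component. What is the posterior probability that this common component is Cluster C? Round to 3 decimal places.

Apply Bayes' rule: the posterior for each component is proportional to its prior times its likelihood at x.
Since both observations come from the same component, the likelihood for component k is f_k(x₁)·f_k(x₂).
  L_A = [0.628972] × [0.655733] = 0.412438
  L_B = [0.586776] × [0.664904] = 0.390149
  L_C = [0.278396] × [0.327079] = 0.0910573
  L_D = [0.000929196] × [0.00229681] = 2.13419e-06
Unnormalised posteriors:
  w_A·L_A = 0.30 × 0.412438 = 0.123731
  w_B·L_B = 0.05 × 0.390149 = 0.0195075
  w_C·L_C = 0.34 × 0.0910573 = 0.0309595
  w_D·L_D = 0.31 × 2.13419e-06 = 6.61599e-07
Denominator: 0.123731 + 0.0195075 + 0.0309595 + 6.61599e-07 = 0.174199
P(Cluster C | x₁, x₂) = 0.0309595 / 0.174199 ≈ 0.178

0.178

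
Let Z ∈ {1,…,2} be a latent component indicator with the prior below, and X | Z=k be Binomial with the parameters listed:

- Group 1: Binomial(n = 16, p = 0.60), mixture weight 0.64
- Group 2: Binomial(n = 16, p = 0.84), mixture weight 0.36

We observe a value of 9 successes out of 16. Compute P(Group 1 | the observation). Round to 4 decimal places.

Posterior ∝ prior × likelihood, so P(k | x) ∝ P(Z=k) f_k(x); normalise over all components.
Component likelihoods at x = 9 successes out of 16:
  L_1 = C(16,9)·0.60^9·0.40^7 = 11440·0.0100777·0.0016384 = 0.188889
  L_2 = C(16,9)·0.84^9·0.16^7 = 11440·0.208216·2.68435e-06 = 0.0063941
Multiply by the mixture weights:
  P(Z=1)·L_1 = 0.64 × 0.188889 = 0.120889
  P(Z=2)·L_2 = 0.36 × 0.0063941 = 0.00230188
Denominator: 0.120889 + 0.00230188 = 0.123191
P(Group 1 | 9 successes out of 16) ≈ 0.9813

0.9813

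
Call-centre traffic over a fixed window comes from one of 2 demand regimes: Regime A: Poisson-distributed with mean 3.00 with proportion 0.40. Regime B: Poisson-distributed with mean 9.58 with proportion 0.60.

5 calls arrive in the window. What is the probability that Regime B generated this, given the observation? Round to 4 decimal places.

The responsibility of component k is π_k f_k(x) divided by Σ_j π_j f_j(x).
Component likelihoods at x = 5 calls:
  f_A = e^(−3.00)·3.00^5/5! = 0.100819
  f_B = e^(−9.58)·9.58^5/5! = 0.0464628
Multiply by the mixture weights:
  π_A·f_A = 0.40 × 0.100819 = 0.0403275
  π_B·f_B = 0.60 × 0.0464628 = 0.0278777
Evidence: 0.0403275 + 0.0278777 = 0.0682052
P(Regime B | x) ≈ 0.4087

0.4087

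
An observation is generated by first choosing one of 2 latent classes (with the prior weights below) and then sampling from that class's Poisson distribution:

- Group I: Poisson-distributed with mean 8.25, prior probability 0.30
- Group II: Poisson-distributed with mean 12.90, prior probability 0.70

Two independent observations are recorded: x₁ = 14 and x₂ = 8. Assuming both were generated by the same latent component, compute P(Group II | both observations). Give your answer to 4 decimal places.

P(component k | x) = w_k·f_k(x) / marginal(x), where marginal(x) = Σ_j w_j·f_j(x).
Since both observations come from the same component, the likelihood for component k is f_k(x₁)·f_k(x₂).
  p_I = [e^(−8.25)·8.25^14/14! = 0.0202776] × [0.139053] = 0.00281967
  p_II = [e^(−12.90)·12.90^14/14! = 0.101263] × [0.0475115] = 0.00481113
Weight by the priors:
  w_I·p_I = 0.30 × 0.00281967 = 0.000845902
  w_II·p_II = 0.70 × 0.00481113 = 0.00336779
Normaliser: 0.000845902 + 0.00336779 = 0.00421369
P(Group II | x₁,x₂) ≈ 0.7992

0.7992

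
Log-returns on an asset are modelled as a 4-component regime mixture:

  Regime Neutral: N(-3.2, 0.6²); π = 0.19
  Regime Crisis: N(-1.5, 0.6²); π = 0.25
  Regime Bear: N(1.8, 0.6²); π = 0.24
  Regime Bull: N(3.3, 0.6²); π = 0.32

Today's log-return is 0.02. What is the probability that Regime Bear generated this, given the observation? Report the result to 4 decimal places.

0.2257

The responsibility of component k is w_k f_k(x) divided by Σ_j w_j f_j(x).
Evaluate each component's likelihood at the observed value:
  f_Neutral = (1/(0.6·√(2π)))·exp(−(0.02−-3.2)²/(2·0.6²)) = 0.664904·exp(-14.40056) = 3.70405e-07
  f_Crisis = (1/(0.6·√(2π)))·exp(−(0.02−-1.5)²/(2·0.6²)) = 0.664904·exp(-3.20889) = 0.0268631
  f_Bear = (1/(0.6·√(2π)))·exp(−(0.02−1.8)²/(2·0.6²)) = 0.664904·exp(-4.40056) = 0.00815872
  f_Bull = (1/(0.6·√(2π)))·exp(−(0.02−3.3)²/(2·0.6²)) = 0.664904·exp(-14.94222) = 2.15493e-07
Multiply by the mixture weights:
  w_Neutral·f_Neutral = 0.19 × 3.70405e-07 = 7.0377e-08
  w_Crisis·f_Crisis = 0.25 × 0.0268631 = 0.00671577
  w_Bear·f_Bear = 0.24 × 0.00815872 = 0.00195809
  w_Bull·f_Bull = 0.32 × 2.15493e-07 = 6.89579e-08
Marginal: 7.0377e-08 + 0.00671577 + 0.00195809 + 6.89579e-08 = 0.00867401
P(Regime Bear | x) = 0.00195809 / 0.00867401 ≈ 0.2257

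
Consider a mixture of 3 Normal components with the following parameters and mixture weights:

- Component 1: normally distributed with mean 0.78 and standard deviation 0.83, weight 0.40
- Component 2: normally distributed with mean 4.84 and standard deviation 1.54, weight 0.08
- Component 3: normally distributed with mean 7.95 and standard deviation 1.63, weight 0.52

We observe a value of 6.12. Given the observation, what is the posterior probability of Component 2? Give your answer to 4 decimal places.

0.1780

Apply Bayes' rule: the posterior for each component is proportional to its prior times its likelihood at x.
Evaluate each component's likelihood at the observed value:
  f_1 = (1/(0.83·√(2π)))·exp(−(6.12−0.78)²/(2·0.83²)) = 0.480653·exp(-20.69647) = 4.93706e-10
  f_2 = (1/(1.54·√(2π)))·exp(−(6.12−4.84)²/(2·1.54²)) = 0.259053·exp(-0.34542) = 0.18339
  f_3 = (1/(1.63·√(2π)))·exp(−(6.12−7.95)²/(2·1.63²)) = 0.244750·exp(-0.63023) = 0.130322
Weight by the priors:
  P(Z=1)·f_1 = 0.40 × 4.93706e-10 = 1.97482e-10
  P(Z=2)·f_2 = 0.08 × 0.18339 = 0.0146712
  P(Z=3)·f_3 = 0.52 × 0.130322 = 0.0677675
Denominator: 1.97482e-10 + 0.0146712 + 0.0677675 = 0.0824387
P(Component 2 | data) = 0.0146712 / 0.0824387 ≈ 0.1780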